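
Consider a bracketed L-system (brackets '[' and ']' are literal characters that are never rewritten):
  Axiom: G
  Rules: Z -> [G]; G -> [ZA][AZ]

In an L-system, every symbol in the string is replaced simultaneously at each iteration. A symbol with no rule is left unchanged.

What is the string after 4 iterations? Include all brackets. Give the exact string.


Answer: [[[[G]A][A[G]]]A][A[[[G]A][A[G]]]]

Derivation:
Step 0: G
Step 1: [ZA][AZ]
Step 2: [[G]A][A[G]]
Step 3: [[[ZA][AZ]]A][A[[ZA][AZ]]]
Step 4: [[[[G]A][A[G]]]A][A[[[G]A][A[G]]]]


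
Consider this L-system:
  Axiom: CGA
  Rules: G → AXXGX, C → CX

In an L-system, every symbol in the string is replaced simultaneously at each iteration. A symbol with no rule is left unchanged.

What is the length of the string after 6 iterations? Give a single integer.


Answer: 33

Derivation:
Step 0: length = 3
Step 1: length = 8
Step 2: length = 13
Step 3: length = 18
Step 4: length = 23
Step 5: length = 28
Step 6: length = 33


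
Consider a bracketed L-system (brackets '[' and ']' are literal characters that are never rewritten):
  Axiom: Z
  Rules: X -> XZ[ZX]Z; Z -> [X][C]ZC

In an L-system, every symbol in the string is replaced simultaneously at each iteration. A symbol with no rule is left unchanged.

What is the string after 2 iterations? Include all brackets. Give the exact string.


Answer: [XZ[ZX]Z][C][X][C]ZCC

Derivation:
Step 0: Z
Step 1: [X][C]ZC
Step 2: [XZ[ZX]Z][C][X][C]ZCC


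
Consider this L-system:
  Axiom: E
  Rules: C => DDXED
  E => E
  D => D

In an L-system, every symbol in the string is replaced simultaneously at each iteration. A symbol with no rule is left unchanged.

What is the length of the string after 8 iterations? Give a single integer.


Step 0: length = 1
Step 1: length = 1
Step 2: length = 1
Step 3: length = 1
Step 4: length = 1
Step 5: length = 1
Step 6: length = 1
Step 7: length = 1
Step 8: length = 1

Answer: 1


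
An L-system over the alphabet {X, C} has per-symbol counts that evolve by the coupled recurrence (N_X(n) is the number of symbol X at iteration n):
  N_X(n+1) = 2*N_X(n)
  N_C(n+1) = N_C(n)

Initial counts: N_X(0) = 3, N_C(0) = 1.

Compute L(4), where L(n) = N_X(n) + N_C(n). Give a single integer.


Answer: 49

Derivation:
Step 0: N_X=3, N_C=1, L=4
Step 1: N_X=6, N_C=1, L=7
Step 2: N_X=12, N_C=1, L=13
Step 3: N_X=24, N_C=1, L=25
Step 4: N_X=48, N_C=1, L=49


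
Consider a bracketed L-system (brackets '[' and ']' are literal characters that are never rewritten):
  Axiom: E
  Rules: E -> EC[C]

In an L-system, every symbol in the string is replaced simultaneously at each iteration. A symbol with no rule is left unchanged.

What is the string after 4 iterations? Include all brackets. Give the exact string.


Answer: EC[C]C[C]C[C]C[C]

Derivation:
Step 0: E
Step 1: EC[C]
Step 2: EC[C]C[C]
Step 3: EC[C]C[C]C[C]
Step 4: EC[C]C[C]C[C]C[C]


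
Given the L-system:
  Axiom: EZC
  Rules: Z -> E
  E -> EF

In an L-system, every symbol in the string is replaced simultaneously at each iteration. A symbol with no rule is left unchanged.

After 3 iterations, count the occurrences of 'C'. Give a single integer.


Answer: 1

Derivation:
Step 0: EZC  (1 'C')
Step 1: EFEC  (1 'C')
Step 2: EFFEFC  (1 'C')
Step 3: EFFFEFFC  (1 'C')


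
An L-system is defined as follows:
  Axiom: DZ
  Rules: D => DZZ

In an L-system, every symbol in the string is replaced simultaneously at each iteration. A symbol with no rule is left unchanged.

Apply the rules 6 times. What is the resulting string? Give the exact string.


Answer: DZZZZZZZZZZZZZ

Derivation:
Step 0: DZ
Step 1: DZZZ
Step 2: DZZZZZ
Step 3: DZZZZZZZ
Step 4: DZZZZZZZZZ
Step 5: DZZZZZZZZZZZ
Step 6: DZZZZZZZZZZZZZ


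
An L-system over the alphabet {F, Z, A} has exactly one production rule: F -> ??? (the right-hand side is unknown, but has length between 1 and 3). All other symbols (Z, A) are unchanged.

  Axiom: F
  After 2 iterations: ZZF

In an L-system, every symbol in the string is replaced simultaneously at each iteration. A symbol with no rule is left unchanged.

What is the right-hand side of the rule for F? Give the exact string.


Answer: ZF

Derivation:
Trying F -> ZF:
  Step 0: F
  Step 1: ZF
  Step 2: ZZF
Matches the given result.


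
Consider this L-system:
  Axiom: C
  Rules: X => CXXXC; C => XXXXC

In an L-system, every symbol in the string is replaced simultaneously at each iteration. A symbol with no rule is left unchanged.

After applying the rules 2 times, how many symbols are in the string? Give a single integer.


Answer: 25

Derivation:
Step 0: length = 1
Step 1: length = 5
Step 2: length = 25


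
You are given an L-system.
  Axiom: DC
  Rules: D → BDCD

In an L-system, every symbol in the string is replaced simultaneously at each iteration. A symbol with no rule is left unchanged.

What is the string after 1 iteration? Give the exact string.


Step 0: DC
Step 1: BDCDC

Answer: BDCDC


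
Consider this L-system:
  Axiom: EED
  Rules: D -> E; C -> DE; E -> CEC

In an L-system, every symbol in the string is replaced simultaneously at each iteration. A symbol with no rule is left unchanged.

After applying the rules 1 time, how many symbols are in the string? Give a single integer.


Answer: 7

Derivation:
Step 0: length = 3
Step 1: length = 7


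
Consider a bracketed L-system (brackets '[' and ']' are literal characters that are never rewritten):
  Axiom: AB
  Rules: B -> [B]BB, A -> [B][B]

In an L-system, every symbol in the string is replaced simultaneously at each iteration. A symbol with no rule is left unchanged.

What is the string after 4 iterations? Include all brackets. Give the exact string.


Answer: [[[[B]BB][B]BB[B]BB][[B]BB][B]BB[B]BB[[B]BB][B]BB[B]BB][[[[B]BB][B]BB[B]BB][[B]BB][B]BB[B]BB[[B]BB][B]BB[B]BB][[[[B]BB][B]BB[B]BB][[B]BB][B]BB[B]BB[[B]BB][B]BB[B]BB][[[B]BB][B]BB[B]BB][[B]BB][B]BB[B]BB[[B]BB][B]BB[B]BB[[[B]BB][B]BB[B]BB][[B]BB][B]BB[B]BB[[B]BB][B]BB[B]BB

Derivation:
Step 0: AB
Step 1: [B][B][B]BB
Step 2: [[B]BB][[B]BB][[B]BB][B]BB[B]BB
Step 3: [[[B]BB][B]BB[B]BB][[[B]BB][B]BB[B]BB][[[B]BB][B]BB[B]BB][[B]BB][B]BB[B]BB[[B]BB][B]BB[B]BB
Step 4: [[[[B]BB][B]BB[B]BB][[B]BB][B]BB[B]BB[[B]BB][B]BB[B]BB][[[[B]BB][B]BB[B]BB][[B]BB][B]BB[B]BB[[B]BB][B]BB[B]BB][[[[B]BB][B]BB[B]BB][[B]BB][B]BB[B]BB[[B]BB][B]BB[B]BB][[[B]BB][B]BB[B]BB][[B]BB][B]BB[B]BB[[B]BB][B]BB[B]BB[[[B]BB][B]BB[B]BB][[B]BB][B]BB[B]BB[[B]BB][B]BB[B]BB


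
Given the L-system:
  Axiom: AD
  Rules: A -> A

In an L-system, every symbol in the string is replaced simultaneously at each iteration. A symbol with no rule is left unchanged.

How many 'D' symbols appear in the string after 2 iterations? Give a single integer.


Step 0: AD  (1 'D')
Step 1: AD  (1 'D')
Step 2: AD  (1 'D')

Answer: 1


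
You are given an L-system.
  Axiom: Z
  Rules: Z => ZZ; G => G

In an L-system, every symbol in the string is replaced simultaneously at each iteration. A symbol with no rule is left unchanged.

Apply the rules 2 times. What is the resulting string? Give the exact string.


Answer: ZZZZ

Derivation:
Step 0: Z
Step 1: ZZ
Step 2: ZZZZ


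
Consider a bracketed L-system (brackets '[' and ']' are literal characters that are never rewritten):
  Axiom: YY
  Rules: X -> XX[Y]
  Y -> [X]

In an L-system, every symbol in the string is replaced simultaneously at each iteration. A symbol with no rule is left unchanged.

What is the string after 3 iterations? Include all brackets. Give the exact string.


Step 0: YY
Step 1: [X][X]
Step 2: [XX[Y]][XX[Y]]
Step 3: [XX[Y]XX[Y][[X]]][XX[Y]XX[Y][[X]]]

Answer: [XX[Y]XX[Y][[X]]][XX[Y]XX[Y][[X]]]


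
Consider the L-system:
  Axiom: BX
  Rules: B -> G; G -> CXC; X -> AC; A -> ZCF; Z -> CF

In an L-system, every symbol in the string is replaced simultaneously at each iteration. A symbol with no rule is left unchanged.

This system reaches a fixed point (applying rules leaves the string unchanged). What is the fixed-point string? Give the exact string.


Answer: CCFCFCCCFCFC

Derivation:
Step 0: BX
Step 1: GAC
Step 2: CXCZCFC
Step 3: CACCCFCFC
Step 4: CZCFCCCFCFC
Step 5: CCFCFCCCFCFC
Step 6: CCFCFCCCFCFC  (unchanged — fixed point at step 5)


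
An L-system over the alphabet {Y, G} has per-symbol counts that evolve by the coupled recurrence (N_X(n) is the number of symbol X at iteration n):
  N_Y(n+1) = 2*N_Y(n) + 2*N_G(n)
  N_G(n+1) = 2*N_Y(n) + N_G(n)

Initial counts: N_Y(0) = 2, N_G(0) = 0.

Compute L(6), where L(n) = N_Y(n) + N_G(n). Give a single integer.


Step 0: N_Y=2, N_G=0, L=2
Step 1: N_Y=4, N_G=4, L=8
Step 2: N_Y=16, N_G=12, L=28
Step 3: N_Y=56, N_G=44, L=100
Step 4: N_Y=200, N_G=156, L=356
Step 5: N_Y=712, N_G=556, L=1268
Step 6: N_Y=2536, N_G=1980, L=4516

Answer: 4516


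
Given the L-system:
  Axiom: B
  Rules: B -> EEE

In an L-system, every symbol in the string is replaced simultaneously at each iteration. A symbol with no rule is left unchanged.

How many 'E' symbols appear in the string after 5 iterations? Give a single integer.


Step 0: B  (0 'E')
Step 1: EEE  (3 'E')
Step 2: EEE  (3 'E')
Step 3: EEE  (3 'E')
Step 4: EEE  (3 'E')
Step 5: EEE  (3 'E')

Answer: 3


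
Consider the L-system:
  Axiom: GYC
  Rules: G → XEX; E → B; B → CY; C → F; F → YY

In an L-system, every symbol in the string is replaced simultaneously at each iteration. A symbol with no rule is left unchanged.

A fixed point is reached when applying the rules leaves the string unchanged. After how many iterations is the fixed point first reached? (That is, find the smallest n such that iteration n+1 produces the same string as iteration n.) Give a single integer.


Step 0: GYC
Step 1: XEXYF
Step 2: XBXYYY
Step 3: XCYXYYY
Step 4: XFYXYYY
Step 5: XYYYXYYY
Step 6: XYYYXYYY  (unchanged — fixed point at step 5)

Answer: 5


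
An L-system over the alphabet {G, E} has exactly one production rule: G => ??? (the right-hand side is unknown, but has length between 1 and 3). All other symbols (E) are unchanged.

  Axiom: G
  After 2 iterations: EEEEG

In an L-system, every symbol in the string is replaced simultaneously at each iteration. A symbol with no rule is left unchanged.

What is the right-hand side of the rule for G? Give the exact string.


Trying G => EEG:
  Step 0: G
  Step 1: EEG
  Step 2: EEEEG
Matches the given result.

Answer: EEG


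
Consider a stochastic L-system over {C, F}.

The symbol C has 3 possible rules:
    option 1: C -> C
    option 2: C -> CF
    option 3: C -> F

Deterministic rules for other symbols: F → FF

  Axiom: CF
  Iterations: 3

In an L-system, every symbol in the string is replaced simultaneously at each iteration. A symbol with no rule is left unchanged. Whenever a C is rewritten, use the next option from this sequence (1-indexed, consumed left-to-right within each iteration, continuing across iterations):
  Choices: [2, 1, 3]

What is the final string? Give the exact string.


Step 0: CF
Step 1: CFFF  (used choices [2])
Step 2: CFFFFFF  (used choices [1])
Step 3: FFFFFFFFFFFFF  (used choices [3])

Answer: FFFFFFFFFFFFF


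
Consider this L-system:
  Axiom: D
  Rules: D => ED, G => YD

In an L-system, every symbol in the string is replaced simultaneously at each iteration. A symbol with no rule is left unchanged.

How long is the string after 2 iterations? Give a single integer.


Step 0: length = 1
Step 1: length = 2
Step 2: length = 3

Answer: 3


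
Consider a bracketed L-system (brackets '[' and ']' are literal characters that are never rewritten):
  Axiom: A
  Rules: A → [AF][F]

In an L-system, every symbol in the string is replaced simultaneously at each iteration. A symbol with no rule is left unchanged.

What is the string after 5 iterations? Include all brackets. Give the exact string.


Step 0: A
Step 1: [AF][F]
Step 2: [[AF][F]F][F]
Step 3: [[[AF][F]F][F]F][F]
Step 4: [[[[AF][F]F][F]F][F]F][F]
Step 5: [[[[[AF][F]F][F]F][F]F][F]F][F]

Answer: [[[[[AF][F]F][F]F][F]F][F]F][F]


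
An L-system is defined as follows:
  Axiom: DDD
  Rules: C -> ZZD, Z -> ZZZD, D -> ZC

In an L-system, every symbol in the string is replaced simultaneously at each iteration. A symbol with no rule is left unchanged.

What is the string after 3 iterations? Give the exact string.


Answer: ZZZDZZZDZZZDZCZZZDZZZDZCZZZDZZZDZZZDZCZZZDZZZDZCZZZDZZZDZZZDZCZZZDZZZDZC

Derivation:
Step 0: DDD
Step 1: ZCZCZC
Step 2: ZZZDZZDZZZDZZDZZZDZZD
Step 3: ZZZDZZZDZZZDZCZZZDZZZDZCZZZDZZZDZZZDZCZZZDZZZDZCZZZDZZZDZZZDZCZZZDZZZDZC


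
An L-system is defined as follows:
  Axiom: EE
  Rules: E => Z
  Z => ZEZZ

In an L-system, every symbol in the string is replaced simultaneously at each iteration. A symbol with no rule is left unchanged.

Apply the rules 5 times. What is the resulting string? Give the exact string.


Answer: ZEZZZZEZZZEZZZEZZZEZZZZEZZZEZZZEZZZZEZZZEZZZEZZZZEZZZEZZZEZZZZEZZZEZZZEZZZEZZZZEZZZEZZZEZZZZEZZZEZZZEZZZZEZZZEZZZEZZZEZZZZEZZZEZZZEZZZZEZZZEZZZEZZZZEZZZEZZZEZZZEZZZZEZZZEZZZEZZZZEZZZEZZZEZZZZEZZZEZZZEZZZZEZZZEZZZEZZZEZZZZEZZZEZZZEZZZZEZZZEZZZEZZZZEZZZEZZZEZZZEZZZZEZZZEZZZEZZZZEZZZEZZ

Derivation:
Step 0: EE
Step 1: ZZ
Step 2: ZEZZZEZZ
Step 3: ZEZZZZEZZZEZZZEZZZZEZZZEZZ
Step 4: ZEZZZZEZZZEZZZEZZZEZZZZEZZZEZZZEZZZZEZZZEZZZEZZZZEZZZEZZZEZZZEZZZZEZZZEZZZEZZZZEZZZEZZ
Step 5: ZEZZZZEZZZEZZZEZZZEZZZZEZZZEZZZEZZZZEZZZEZZZEZZZZEZZZEZZZEZZZZEZZZEZZZEZZZEZZZZEZZZEZZZEZZZZEZZZEZZZEZZZZEZZZEZZZEZZZEZZZZEZZZEZZZEZZZZEZZZEZZZEZZZZEZZZEZZZEZZZEZZZZEZZZEZZZEZZZZEZZZEZZZEZZZZEZZZEZZZEZZZZEZZZEZZZEZZZEZZZZEZZZEZZZEZZZZEZZZEZZZEZZZZEZZZEZZZEZZZEZZZZEZZZEZZZEZZZZEZZZEZZ


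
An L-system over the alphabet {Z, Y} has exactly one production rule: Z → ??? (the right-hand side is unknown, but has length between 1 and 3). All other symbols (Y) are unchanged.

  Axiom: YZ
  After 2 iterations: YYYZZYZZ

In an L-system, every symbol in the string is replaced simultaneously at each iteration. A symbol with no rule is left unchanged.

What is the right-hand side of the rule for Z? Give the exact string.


Trying Z → YZZ:
  Step 0: YZ
  Step 1: YYZZ
  Step 2: YYYZZYZZ
Matches the given result.

Answer: YZZ


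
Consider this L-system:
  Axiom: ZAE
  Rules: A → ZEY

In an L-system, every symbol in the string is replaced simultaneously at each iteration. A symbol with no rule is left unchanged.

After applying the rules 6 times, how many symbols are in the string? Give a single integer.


Step 0: length = 3
Step 1: length = 5
Step 2: length = 5
Step 3: length = 5
Step 4: length = 5
Step 5: length = 5
Step 6: length = 5

Answer: 5


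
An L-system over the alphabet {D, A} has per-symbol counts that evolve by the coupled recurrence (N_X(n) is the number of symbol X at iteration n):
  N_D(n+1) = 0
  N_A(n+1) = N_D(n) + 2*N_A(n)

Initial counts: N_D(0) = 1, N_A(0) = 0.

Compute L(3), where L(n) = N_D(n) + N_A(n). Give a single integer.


Answer: 4

Derivation:
Step 0: N_D=1, N_A=0, L=1
Step 1: N_D=0, N_A=1, L=1
Step 2: N_D=0, N_A=2, L=2
Step 3: N_D=0, N_A=4, L=4


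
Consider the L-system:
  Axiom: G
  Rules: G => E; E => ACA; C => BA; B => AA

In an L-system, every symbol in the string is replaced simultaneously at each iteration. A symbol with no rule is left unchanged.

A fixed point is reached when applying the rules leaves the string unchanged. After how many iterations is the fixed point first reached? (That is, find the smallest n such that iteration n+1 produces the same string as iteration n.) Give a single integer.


Answer: 4

Derivation:
Step 0: G
Step 1: E
Step 2: ACA
Step 3: ABAA
Step 4: AAAAA
Step 5: AAAAA  (unchanged — fixed point at step 4)


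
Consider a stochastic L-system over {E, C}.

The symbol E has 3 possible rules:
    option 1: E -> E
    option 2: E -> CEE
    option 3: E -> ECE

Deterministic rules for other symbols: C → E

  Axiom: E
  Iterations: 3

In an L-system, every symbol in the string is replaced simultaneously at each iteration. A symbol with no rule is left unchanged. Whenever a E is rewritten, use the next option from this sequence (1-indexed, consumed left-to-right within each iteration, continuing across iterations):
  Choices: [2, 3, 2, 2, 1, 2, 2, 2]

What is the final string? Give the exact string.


Answer: CEEEECEEECEECEE

Derivation:
Step 0: E
Step 1: CEE  (used choices [2])
Step 2: EECECEE  (used choices [3, 2])
Step 3: CEEEECEEECEECEE  (used choices [2, 1, 2, 2, 2])


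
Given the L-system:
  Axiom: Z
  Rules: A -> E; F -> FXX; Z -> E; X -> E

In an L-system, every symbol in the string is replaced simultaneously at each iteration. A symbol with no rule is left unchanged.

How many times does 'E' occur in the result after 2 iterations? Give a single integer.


Step 0: Z  (0 'E')
Step 1: E  (1 'E')
Step 2: E  (1 'E')

Answer: 1


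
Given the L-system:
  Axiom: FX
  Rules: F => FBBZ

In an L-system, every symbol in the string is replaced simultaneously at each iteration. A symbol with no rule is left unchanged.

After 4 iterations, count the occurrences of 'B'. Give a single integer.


Step 0: FX  (0 'B')
Step 1: FBBZX  (2 'B')
Step 2: FBBZBBZX  (4 'B')
Step 3: FBBZBBZBBZX  (6 'B')
Step 4: FBBZBBZBBZBBZX  (8 'B')

Answer: 8


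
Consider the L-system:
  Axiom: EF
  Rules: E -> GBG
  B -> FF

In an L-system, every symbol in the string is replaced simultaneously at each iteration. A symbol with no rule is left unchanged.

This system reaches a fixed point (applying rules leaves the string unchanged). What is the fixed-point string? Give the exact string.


Step 0: EF
Step 1: GBGF
Step 2: GFFGF
Step 3: GFFGF  (unchanged — fixed point at step 2)

Answer: GFFGF


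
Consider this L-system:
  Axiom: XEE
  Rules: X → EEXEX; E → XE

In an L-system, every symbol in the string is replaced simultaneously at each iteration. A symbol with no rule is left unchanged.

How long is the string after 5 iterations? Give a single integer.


Answer: 1080

Derivation:
Step 0: length = 3
Step 1: length = 9
Step 2: length = 30
Step 3: length = 99
Step 4: length = 327
Step 5: length = 1080


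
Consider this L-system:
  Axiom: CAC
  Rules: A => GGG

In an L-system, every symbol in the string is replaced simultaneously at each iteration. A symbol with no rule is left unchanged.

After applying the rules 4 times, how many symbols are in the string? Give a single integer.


Answer: 5

Derivation:
Step 0: length = 3
Step 1: length = 5
Step 2: length = 5
Step 3: length = 5
Step 4: length = 5


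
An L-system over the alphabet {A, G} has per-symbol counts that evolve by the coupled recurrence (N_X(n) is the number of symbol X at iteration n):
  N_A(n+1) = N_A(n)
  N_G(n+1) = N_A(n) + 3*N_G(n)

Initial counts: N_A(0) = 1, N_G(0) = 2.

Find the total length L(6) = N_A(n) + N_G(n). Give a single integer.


Step 0: N_A=1, N_G=2, L=3
Step 1: N_A=1, N_G=7, L=8
Step 2: N_A=1, N_G=22, L=23
Step 3: N_A=1, N_G=67, L=68
Step 4: N_A=1, N_G=202, L=203
Step 5: N_A=1, N_G=607, L=608
Step 6: N_A=1, N_G=1822, L=1823

Answer: 1823


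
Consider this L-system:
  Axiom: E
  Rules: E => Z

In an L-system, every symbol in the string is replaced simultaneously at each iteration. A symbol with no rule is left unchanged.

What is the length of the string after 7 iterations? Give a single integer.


Step 0: length = 1
Step 1: length = 1
Step 2: length = 1
Step 3: length = 1
Step 4: length = 1
Step 5: length = 1
Step 6: length = 1
Step 7: length = 1

Answer: 1


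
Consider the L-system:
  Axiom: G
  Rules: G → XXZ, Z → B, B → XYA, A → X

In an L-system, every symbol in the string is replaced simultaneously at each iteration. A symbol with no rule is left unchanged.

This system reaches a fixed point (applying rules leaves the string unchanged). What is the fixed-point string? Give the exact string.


Step 0: G
Step 1: XXZ
Step 2: XXB
Step 3: XXXYA
Step 4: XXXYX
Step 5: XXXYX  (unchanged — fixed point at step 4)

Answer: XXXYX


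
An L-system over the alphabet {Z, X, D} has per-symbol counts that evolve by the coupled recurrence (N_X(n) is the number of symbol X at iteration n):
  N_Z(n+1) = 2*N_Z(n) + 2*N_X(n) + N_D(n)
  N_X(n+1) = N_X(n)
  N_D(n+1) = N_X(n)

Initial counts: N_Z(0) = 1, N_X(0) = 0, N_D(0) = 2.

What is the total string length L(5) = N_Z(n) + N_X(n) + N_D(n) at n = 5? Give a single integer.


Answer: 64

Derivation:
Step 0: N_Z=1, N_X=0, N_D=2, L=3
Step 1: N_Z=4, N_X=0, N_D=0, L=4
Step 2: N_Z=8, N_X=0, N_D=0, L=8
Step 3: N_Z=16, N_X=0, N_D=0, L=16
Step 4: N_Z=32, N_X=0, N_D=0, L=32
Step 5: N_Z=64, N_X=0, N_D=0, L=64


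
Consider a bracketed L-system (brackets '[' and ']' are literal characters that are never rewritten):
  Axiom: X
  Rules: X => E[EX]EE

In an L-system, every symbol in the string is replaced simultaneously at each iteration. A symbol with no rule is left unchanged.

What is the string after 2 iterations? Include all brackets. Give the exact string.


Answer: E[EE[EX]EE]EE

Derivation:
Step 0: X
Step 1: E[EX]EE
Step 2: E[EE[EX]EE]EE


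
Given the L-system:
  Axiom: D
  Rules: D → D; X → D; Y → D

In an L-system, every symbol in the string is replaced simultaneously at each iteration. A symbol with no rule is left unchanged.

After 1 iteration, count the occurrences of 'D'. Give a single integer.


Answer: 1

Derivation:
Step 0: D  (1 'D')
Step 1: D  (1 'D')


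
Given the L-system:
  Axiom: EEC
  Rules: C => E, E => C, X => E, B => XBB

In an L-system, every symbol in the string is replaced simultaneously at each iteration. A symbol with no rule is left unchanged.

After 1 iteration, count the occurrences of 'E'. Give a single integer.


Step 0: EEC  (2 'E')
Step 1: CCE  (1 'E')

Answer: 1


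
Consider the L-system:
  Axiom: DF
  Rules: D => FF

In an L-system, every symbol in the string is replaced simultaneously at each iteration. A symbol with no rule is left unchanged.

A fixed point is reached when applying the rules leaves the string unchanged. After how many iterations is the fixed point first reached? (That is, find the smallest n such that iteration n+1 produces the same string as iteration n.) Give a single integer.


Step 0: DF
Step 1: FFF
Step 2: FFF  (unchanged — fixed point at step 1)

Answer: 1


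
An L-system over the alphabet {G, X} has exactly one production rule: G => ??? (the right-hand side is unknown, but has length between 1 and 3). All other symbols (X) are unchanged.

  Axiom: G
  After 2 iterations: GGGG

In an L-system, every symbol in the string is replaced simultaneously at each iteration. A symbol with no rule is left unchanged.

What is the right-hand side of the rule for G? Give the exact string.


Trying G => GG:
  Step 0: G
  Step 1: GG
  Step 2: GGGG
Matches the given result.

Answer: GG


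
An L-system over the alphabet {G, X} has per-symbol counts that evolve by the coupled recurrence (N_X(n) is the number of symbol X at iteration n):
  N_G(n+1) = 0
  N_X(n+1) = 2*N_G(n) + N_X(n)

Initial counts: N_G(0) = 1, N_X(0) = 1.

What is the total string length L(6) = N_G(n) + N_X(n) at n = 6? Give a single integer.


Answer: 3

Derivation:
Step 0: N_G=1, N_X=1, L=2
Step 1: N_G=0, N_X=3, L=3
Step 2: N_G=0, N_X=3, L=3
Step 3: N_G=0, N_X=3, L=3
Step 4: N_G=0, N_X=3, L=3
Step 5: N_G=0, N_X=3, L=3
Step 6: N_G=0, N_X=3, L=3


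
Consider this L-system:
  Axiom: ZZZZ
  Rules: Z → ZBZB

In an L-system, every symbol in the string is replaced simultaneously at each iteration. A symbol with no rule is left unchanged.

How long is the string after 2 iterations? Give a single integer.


Answer: 40

Derivation:
Step 0: length = 4
Step 1: length = 16
Step 2: length = 40


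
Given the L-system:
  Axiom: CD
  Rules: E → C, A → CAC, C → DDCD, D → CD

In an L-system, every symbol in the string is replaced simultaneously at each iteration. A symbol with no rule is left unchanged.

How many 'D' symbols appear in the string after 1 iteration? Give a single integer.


Answer: 4

Derivation:
Step 0: CD  (1 'D')
Step 1: DDCDCD  (4 'D')


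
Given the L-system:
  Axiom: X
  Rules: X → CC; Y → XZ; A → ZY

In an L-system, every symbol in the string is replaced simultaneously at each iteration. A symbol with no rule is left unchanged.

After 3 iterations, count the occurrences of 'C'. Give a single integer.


Step 0: X  (0 'C')
Step 1: CC  (2 'C')
Step 2: CC  (2 'C')
Step 3: CC  (2 'C')

Answer: 2


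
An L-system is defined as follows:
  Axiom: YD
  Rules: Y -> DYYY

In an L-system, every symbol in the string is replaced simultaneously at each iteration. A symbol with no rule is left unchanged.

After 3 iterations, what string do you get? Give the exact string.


Step 0: YD
Step 1: DYYYD
Step 2: DDYYYDYYYDYYYD
Step 3: DDDYYYDYYYDYYYDDYYYDYYYDYYYDDYYYDYYYDYYYD

Answer: DDDYYYDYYYDYYYDDYYYDYYYDYYYDDYYYDYYYDYYYD


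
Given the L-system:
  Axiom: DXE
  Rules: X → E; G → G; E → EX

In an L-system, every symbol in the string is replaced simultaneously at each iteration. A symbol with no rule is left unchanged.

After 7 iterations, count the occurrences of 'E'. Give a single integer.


Answer: 34

Derivation:
Step 0: DXE  (1 'E')
Step 1: DEEX  (2 'E')
Step 2: DEXEXE  (3 'E')
Step 3: DEXEEXEEX  (5 'E')
Step 4: DEXEEXEXEEXEXE  (8 'E')
Step 5: DEXEEXEXEEXEEXEXEEXEEX  (13 'E')
Step 6: DEXEEXEXEEXEEXEXEEXEXEEXEEXEXEEXEXE  (21 'E')
Step 7: DEXEEXEXEEXEEXEXEEXEXEEXEEXEXEEXEEXEXEEXEXEEXEEXEXEEXEEX  (34 'E')


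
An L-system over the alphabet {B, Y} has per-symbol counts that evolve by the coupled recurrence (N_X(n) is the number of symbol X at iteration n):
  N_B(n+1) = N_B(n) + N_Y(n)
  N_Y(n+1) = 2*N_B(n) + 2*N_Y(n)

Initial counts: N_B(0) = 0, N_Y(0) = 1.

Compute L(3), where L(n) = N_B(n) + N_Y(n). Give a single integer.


Step 0: N_B=0, N_Y=1, L=1
Step 1: N_B=1, N_Y=2, L=3
Step 2: N_B=3, N_Y=6, L=9
Step 3: N_B=9, N_Y=18, L=27

Answer: 27


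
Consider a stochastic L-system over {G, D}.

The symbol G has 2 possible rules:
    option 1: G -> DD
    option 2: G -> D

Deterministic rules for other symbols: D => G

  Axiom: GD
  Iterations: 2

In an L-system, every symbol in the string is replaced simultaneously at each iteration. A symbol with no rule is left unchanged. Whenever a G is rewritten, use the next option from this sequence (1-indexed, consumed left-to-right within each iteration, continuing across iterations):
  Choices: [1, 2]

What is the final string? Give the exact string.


Answer: GGD

Derivation:
Step 0: GD
Step 1: DDG  (used choices [1])
Step 2: GGD  (used choices [2])


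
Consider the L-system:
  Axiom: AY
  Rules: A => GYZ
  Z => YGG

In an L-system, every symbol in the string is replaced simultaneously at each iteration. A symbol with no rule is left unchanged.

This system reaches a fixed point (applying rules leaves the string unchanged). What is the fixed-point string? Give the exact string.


Step 0: AY
Step 1: GYZY
Step 2: GYYGGY
Step 3: GYYGGY  (unchanged — fixed point at step 2)

Answer: GYYGGY


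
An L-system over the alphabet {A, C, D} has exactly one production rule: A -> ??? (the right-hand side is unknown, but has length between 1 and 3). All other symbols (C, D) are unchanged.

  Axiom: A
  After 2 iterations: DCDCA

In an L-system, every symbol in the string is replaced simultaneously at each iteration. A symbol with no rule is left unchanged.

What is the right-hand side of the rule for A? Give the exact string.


Answer: DCA

Derivation:
Trying A -> DCA:
  Step 0: A
  Step 1: DCA
  Step 2: DCDCA
Matches the given result.


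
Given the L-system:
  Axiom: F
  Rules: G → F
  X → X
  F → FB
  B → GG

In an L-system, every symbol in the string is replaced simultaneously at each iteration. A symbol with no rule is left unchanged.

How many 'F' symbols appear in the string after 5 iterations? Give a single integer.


Step 0: F  (1 'F')
Step 1: FB  (1 'F')
Step 2: FBGG  (1 'F')
Step 3: FBGGFF  (3 'F')
Step 4: FBGGFFFBFB  (5 'F')
Step 5: FBGGFFFBFBFBGGFBGG  (7 'F')

Answer: 7


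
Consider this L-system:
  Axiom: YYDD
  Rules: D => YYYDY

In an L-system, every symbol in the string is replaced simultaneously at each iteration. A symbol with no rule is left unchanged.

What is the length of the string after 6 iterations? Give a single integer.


Step 0: length = 4
Step 1: length = 12
Step 2: length = 20
Step 3: length = 28
Step 4: length = 36
Step 5: length = 44
Step 6: length = 52

Answer: 52


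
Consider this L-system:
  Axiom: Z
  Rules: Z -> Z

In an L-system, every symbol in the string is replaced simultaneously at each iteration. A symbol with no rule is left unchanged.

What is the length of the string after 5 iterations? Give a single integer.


Step 0: length = 1
Step 1: length = 1
Step 2: length = 1
Step 3: length = 1
Step 4: length = 1
Step 5: length = 1

Answer: 1


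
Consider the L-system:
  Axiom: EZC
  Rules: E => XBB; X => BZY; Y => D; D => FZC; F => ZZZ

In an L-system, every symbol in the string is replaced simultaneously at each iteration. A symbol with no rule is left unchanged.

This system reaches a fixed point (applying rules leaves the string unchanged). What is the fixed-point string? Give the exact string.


Answer: BZZZZZCBBZC

Derivation:
Step 0: EZC
Step 1: XBBZC
Step 2: BZYBBZC
Step 3: BZDBBZC
Step 4: BZFZCBBZC
Step 5: BZZZZZCBBZC
Step 6: BZZZZZCBBZC  (unchanged — fixed point at step 5)


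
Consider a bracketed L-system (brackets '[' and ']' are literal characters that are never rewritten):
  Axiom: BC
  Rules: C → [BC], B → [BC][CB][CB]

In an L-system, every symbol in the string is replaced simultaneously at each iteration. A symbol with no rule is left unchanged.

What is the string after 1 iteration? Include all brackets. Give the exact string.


Answer: [BC][CB][CB][BC]

Derivation:
Step 0: BC
Step 1: [BC][CB][CB][BC]


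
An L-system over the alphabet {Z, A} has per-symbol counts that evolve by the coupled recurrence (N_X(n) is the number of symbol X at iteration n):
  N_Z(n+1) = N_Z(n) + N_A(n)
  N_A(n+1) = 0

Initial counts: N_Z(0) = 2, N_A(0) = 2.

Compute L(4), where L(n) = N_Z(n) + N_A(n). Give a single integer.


Answer: 4

Derivation:
Step 0: N_Z=2, N_A=2, L=4
Step 1: N_Z=4, N_A=0, L=4
Step 2: N_Z=4, N_A=0, L=4
Step 3: N_Z=4, N_A=0, L=4
Step 4: N_Z=4, N_A=0, L=4


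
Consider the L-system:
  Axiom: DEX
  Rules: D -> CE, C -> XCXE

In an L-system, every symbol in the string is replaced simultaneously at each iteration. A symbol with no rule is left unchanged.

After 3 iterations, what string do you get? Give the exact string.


Step 0: DEX
Step 1: CEEX
Step 2: XCXEEEX
Step 3: XXCXEXEEEX

Answer: XXCXEXEEEX


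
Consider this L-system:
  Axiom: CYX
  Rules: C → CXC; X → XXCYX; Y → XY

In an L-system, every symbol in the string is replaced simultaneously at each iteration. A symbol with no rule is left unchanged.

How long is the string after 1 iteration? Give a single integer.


Step 0: length = 3
Step 1: length = 10

Answer: 10


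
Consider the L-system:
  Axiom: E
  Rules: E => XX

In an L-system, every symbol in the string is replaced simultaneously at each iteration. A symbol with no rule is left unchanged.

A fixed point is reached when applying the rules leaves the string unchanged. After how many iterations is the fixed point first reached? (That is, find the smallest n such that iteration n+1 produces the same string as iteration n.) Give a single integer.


Step 0: E
Step 1: XX
Step 2: XX  (unchanged — fixed point at step 1)

Answer: 1


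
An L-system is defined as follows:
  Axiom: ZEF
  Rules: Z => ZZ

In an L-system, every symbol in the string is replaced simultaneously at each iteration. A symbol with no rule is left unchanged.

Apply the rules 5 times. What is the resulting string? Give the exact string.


Answer: ZZZZZZZZZZZZZZZZZZZZZZZZZZZZZZZZEF

Derivation:
Step 0: ZEF
Step 1: ZZEF
Step 2: ZZZZEF
Step 3: ZZZZZZZZEF
Step 4: ZZZZZZZZZZZZZZZZEF
Step 5: ZZZZZZZZZZZZZZZZZZZZZZZZZZZZZZZZEF


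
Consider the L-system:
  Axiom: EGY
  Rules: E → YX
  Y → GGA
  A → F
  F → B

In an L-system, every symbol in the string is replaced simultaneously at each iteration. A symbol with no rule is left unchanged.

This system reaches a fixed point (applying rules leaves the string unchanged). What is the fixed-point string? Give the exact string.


Step 0: EGY
Step 1: YXGGGA
Step 2: GGAXGGGF
Step 3: GGFXGGGB
Step 4: GGBXGGGB
Step 5: GGBXGGGB  (unchanged — fixed point at step 4)

Answer: GGBXGGGB


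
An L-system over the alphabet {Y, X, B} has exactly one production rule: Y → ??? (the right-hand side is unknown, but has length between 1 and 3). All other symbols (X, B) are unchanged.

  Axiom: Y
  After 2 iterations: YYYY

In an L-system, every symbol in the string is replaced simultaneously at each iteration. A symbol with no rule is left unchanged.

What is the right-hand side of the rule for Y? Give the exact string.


Answer: YY

Derivation:
Trying Y → YY:
  Step 0: Y
  Step 1: YY
  Step 2: YYYY
Matches the given result.


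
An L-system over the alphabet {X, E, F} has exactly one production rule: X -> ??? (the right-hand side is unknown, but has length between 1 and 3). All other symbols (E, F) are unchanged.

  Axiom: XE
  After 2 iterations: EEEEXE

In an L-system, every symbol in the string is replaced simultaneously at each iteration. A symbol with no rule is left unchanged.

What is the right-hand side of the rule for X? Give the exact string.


Answer: EEX

Derivation:
Trying X -> EEX:
  Step 0: XE
  Step 1: EEXE
  Step 2: EEEEXE
Matches the given result.


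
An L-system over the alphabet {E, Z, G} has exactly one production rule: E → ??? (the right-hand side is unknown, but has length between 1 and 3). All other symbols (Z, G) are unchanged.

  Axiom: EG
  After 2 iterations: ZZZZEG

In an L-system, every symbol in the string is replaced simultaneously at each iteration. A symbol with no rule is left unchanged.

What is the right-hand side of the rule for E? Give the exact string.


Trying E → ZZE:
  Step 0: EG
  Step 1: ZZEG
  Step 2: ZZZZEG
Matches the given result.

Answer: ZZE


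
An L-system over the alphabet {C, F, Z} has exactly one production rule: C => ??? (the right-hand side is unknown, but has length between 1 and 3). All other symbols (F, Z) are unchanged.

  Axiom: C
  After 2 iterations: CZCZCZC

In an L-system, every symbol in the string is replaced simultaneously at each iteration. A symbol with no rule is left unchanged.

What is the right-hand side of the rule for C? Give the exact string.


Answer: CZC

Derivation:
Trying C => CZC:
  Step 0: C
  Step 1: CZC
  Step 2: CZCZCZC
Matches the given result.


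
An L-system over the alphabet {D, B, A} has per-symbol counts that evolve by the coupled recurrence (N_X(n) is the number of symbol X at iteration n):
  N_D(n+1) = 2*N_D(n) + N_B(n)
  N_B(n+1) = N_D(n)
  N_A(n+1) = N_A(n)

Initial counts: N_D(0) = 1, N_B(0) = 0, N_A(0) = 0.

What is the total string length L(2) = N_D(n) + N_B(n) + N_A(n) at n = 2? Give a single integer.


Step 0: N_D=1, N_B=0, N_A=0, L=1
Step 1: N_D=2, N_B=1, N_A=0, L=3
Step 2: N_D=5, N_B=2, N_A=0, L=7

Answer: 7


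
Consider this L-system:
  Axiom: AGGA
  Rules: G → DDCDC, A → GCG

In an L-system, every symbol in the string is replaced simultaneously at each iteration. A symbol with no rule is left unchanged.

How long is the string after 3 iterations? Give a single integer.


Answer: 32

Derivation:
Step 0: length = 4
Step 1: length = 16
Step 2: length = 32
Step 3: length = 32


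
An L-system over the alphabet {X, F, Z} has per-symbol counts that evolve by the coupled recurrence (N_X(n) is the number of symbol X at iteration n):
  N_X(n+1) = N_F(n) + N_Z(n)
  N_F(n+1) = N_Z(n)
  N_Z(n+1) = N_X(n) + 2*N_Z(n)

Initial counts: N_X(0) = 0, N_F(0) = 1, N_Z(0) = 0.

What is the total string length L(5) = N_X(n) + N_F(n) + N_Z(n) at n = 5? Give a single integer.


Answer: 25

Derivation:
Step 0: N_X=0, N_F=1, N_Z=0, L=1
Step 1: N_X=1, N_F=0, N_Z=0, L=1
Step 2: N_X=0, N_F=0, N_Z=1, L=1
Step 3: N_X=1, N_F=1, N_Z=2, L=4
Step 4: N_X=3, N_F=2, N_Z=5, L=10
Step 5: N_X=7, N_F=5, N_Z=13, L=25


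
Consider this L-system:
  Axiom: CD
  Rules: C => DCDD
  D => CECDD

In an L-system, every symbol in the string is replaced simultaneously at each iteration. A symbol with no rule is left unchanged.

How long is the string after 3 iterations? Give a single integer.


Answer: 153

Derivation:
Step 0: length = 2
Step 1: length = 9
Step 2: length = 38
Step 3: length = 153


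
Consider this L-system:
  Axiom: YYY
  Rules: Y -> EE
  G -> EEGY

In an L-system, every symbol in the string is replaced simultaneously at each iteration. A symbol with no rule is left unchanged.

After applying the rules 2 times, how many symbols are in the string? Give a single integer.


Step 0: length = 3
Step 1: length = 6
Step 2: length = 6

Answer: 6


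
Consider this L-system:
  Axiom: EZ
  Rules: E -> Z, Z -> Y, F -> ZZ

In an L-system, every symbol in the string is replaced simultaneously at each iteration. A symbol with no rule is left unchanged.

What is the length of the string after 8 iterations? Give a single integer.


Step 0: length = 2
Step 1: length = 2
Step 2: length = 2
Step 3: length = 2
Step 4: length = 2
Step 5: length = 2
Step 6: length = 2
Step 7: length = 2
Step 8: length = 2

Answer: 2


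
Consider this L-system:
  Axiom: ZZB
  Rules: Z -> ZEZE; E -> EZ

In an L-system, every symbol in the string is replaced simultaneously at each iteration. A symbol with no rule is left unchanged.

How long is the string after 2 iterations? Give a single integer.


Answer: 25

Derivation:
Step 0: length = 3
Step 1: length = 9
Step 2: length = 25


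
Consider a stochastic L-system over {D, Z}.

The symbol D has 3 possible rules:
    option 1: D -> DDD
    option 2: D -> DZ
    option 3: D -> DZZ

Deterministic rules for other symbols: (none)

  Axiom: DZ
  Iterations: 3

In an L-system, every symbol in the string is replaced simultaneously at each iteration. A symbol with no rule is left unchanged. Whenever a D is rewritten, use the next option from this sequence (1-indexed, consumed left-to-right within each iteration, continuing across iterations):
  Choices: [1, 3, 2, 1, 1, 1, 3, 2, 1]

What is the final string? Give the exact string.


Step 0: DZ
Step 1: DDDZ  (used choices [1])
Step 2: DZZDZDDDZ  (used choices [3, 2, 1])
Step 3: DDDZZDDDZDZZDZDDDZ  (used choices [1, 1, 3, 2, 1])

Answer: DDDZZDDDZDZZDZDDDZ


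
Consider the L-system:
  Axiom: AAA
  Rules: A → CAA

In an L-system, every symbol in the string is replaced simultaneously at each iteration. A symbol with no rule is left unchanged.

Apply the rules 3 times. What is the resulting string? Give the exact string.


Answer: CCCAACAACCAACAACCCAACAACCAACAACCCAACAACCAACAA

Derivation:
Step 0: AAA
Step 1: CAACAACAA
Step 2: CCAACAACCAACAACCAACAA
Step 3: CCCAACAACCAACAACCCAACAACCAACAACCCAACAACCAACAA


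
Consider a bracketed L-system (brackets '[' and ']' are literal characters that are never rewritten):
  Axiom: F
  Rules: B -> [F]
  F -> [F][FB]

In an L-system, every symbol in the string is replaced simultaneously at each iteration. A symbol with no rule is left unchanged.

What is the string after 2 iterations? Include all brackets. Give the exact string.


Answer: [[F][FB]][[F][FB][F]]

Derivation:
Step 0: F
Step 1: [F][FB]
Step 2: [[F][FB]][[F][FB][F]]


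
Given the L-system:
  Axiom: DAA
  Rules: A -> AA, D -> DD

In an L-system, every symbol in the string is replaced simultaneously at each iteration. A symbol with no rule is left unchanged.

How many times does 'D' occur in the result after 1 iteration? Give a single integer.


Answer: 2

Derivation:
Step 0: DAA  (1 'D')
Step 1: DDAAAA  (2 'D')


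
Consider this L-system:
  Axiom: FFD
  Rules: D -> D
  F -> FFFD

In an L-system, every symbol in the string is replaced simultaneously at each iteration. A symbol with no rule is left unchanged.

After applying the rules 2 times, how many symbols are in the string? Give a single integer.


Step 0: length = 3
Step 1: length = 9
Step 2: length = 27

Answer: 27


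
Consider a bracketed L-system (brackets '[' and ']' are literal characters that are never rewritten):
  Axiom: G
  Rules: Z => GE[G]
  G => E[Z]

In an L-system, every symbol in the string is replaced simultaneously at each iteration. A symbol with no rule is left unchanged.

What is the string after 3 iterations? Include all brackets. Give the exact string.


Step 0: G
Step 1: E[Z]
Step 2: E[GE[G]]
Step 3: E[E[Z]E[E[Z]]]

Answer: E[E[Z]E[E[Z]]]
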